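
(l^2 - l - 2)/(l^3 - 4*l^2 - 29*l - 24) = (l - 2)/(l^2 - 5*l - 24)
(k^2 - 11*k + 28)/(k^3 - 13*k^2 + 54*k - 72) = (k - 7)/(k^2 - 9*k + 18)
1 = 1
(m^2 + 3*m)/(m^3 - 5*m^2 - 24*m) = 1/(m - 8)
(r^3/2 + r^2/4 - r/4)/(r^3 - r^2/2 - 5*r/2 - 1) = r*(2*r - 1)/(2*(2*r^2 - 3*r - 2))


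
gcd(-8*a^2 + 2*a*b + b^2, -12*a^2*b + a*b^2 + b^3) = 4*a + b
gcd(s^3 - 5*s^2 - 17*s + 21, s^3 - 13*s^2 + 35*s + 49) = s - 7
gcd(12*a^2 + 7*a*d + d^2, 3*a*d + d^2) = 3*a + d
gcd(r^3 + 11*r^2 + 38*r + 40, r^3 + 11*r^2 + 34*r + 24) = r + 4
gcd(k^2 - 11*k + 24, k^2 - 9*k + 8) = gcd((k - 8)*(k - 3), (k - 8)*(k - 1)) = k - 8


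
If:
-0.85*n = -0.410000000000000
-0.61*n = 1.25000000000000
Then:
No Solution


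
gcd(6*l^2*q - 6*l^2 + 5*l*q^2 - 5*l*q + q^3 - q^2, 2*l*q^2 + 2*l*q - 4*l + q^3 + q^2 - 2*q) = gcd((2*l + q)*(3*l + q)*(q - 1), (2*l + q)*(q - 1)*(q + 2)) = 2*l*q - 2*l + q^2 - q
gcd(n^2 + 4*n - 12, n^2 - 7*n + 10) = n - 2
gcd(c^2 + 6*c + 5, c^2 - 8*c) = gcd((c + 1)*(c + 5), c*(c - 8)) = 1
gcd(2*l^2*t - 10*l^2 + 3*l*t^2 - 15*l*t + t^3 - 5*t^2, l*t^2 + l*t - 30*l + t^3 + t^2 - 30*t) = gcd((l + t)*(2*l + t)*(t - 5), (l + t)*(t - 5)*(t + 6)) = l*t - 5*l + t^2 - 5*t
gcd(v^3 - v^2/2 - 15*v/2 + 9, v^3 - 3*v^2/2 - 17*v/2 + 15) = v^2 + v - 6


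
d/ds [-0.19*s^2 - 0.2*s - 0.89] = -0.38*s - 0.2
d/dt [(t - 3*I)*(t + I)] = 2*t - 2*I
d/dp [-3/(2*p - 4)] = 3/(2*(p - 2)^2)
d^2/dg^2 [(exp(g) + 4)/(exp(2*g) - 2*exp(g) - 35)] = (exp(4*g) + 18*exp(3*g) + 186*exp(2*g) + 506*exp(g) + 945)*exp(g)/(exp(6*g) - 6*exp(5*g) - 93*exp(4*g) + 412*exp(3*g) + 3255*exp(2*g) - 7350*exp(g) - 42875)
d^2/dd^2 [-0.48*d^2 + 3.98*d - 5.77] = -0.960000000000000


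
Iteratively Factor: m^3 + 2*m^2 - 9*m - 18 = (m - 3)*(m^2 + 5*m + 6) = (m - 3)*(m + 3)*(m + 2)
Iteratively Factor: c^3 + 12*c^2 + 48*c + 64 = (c + 4)*(c^2 + 8*c + 16) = (c + 4)^2*(c + 4)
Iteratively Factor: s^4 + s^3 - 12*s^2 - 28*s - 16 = (s + 2)*(s^3 - s^2 - 10*s - 8) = (s - 4)*(s + 2)*(s^2 + 3*s + 2) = (s - 4)*(s + 2)^2*(s + 1)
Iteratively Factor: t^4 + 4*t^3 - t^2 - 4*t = (t)*(t^3 + 4*t^2 - t - 4) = t*(t + 1)*(t^2 + 3*t - 4) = t*(t - 1)*(t + 1)*(t + 4)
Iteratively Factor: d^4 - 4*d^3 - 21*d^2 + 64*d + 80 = (d - 5)*(d^3 + d^2 - 16*d - 16) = (d - 5)*(d - 4)*(d^2 + 5*d + 4) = (d - 5)*(d - 4)*(d + 1)*(d + 4)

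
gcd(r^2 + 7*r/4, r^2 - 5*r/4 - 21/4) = r + 7/4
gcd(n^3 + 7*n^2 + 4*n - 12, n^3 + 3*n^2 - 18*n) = n + 6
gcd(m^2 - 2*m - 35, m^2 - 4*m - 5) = 1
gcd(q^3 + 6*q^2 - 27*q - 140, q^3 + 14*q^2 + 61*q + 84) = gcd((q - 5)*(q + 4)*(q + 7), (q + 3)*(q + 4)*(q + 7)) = q^2 + 11*q + 28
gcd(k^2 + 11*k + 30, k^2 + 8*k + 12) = k + 6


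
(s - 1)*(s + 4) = s^2 + 3*s - 4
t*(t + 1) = t^2 + t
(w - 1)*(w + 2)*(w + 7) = w^3 + 8*w^2 + 5*w - 14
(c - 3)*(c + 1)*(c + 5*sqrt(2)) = c^3 - 2*c^2 + 5*sqrt(2)*c^2 - 10*sqrt(2)*c - 3*c - 15*sqrt(2)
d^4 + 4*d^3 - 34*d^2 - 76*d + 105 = (d - 5)*(d - 1)*(d + 3)*(d + 7)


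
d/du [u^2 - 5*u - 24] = 2*u - 5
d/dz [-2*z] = -2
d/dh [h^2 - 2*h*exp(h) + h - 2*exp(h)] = -2*h*exp(h) + 2*h - 4*exp(h) + 1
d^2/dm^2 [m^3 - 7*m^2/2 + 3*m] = 6*m - 7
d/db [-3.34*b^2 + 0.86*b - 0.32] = 0.86 - 6.68*b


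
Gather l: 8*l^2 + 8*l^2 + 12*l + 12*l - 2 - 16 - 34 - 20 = 16*l^2 + 24*l - 72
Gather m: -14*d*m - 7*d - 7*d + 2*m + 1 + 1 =-14*d + m*(2 - 14*d) + 2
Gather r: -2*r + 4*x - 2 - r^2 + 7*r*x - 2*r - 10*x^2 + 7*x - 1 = -r^2 + r*(7*x - 4) - 10*x^2 + 11*x - 3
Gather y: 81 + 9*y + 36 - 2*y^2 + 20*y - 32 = -2*y^2 + 29*y + 85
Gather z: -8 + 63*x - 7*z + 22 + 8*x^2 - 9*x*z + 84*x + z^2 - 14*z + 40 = 8*x^2 + 147*x + z^2 + z*(-9*x - 21) + 54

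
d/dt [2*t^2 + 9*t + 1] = 4*t + 9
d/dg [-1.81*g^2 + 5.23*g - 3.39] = 5.23 - 3.62*g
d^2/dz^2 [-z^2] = -2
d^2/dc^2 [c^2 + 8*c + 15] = 2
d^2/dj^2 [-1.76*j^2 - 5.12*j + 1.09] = -3.52000000000000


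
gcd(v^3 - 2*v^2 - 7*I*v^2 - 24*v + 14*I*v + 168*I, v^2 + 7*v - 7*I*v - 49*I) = v - 7*I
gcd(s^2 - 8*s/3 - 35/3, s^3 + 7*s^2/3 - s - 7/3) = s + 7/3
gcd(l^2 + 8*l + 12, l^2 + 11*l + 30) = l + 6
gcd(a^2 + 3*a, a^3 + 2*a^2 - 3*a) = a^2 + 3*a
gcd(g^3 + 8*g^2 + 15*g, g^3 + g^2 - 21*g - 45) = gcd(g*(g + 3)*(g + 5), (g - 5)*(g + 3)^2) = g + 3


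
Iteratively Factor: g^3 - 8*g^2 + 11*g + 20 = (g - 5)*(g^2 - 3*g - 4) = (g - 5)*(g - 4)*(g + 1)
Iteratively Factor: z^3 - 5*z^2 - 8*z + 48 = (z + 3)*(z^2 - 8*z + 16) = (z - 4)*(z + 3)*(z - 4)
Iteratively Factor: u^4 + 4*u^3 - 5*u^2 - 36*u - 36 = (u + 2)*(u^3 + 2*u^2 - 9*u - 18) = (u - 3)*(u + 2)*(u^2 + 5*u + 6) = (u - 3)*(u + 2)^2*(u + 3)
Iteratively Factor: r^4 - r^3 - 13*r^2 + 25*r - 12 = (r + 4)*(r^3 - 5*r^2 + 7*r - 3) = (r - 1)*(r + 4)*(r^2 - 4*r + 3) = (r - 1)^2*(r + 4)*(r - 3)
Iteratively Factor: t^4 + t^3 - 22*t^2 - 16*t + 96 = (t - 2)*(t^3 + 3*t^2 - 16*t - 48) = (t - 2)*(t + 4)*(t^2 - t - 12) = (t - 2)*(t + 3)*(t + 4)*(t - 4)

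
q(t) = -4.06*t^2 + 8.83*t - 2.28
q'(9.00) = -64.25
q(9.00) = -251.67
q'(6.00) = -39.89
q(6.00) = -95.46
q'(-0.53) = 13.13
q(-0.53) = -8.10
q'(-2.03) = 25.31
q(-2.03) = -36.94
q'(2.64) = -12.61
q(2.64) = -7.27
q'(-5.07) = 50.00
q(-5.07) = -151.41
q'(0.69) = 3.23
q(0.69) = 1.88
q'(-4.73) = 47.24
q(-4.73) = -134.88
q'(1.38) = -2.38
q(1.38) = 2.17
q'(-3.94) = 40.82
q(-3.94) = -100.10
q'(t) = 8.83 - 8.12*t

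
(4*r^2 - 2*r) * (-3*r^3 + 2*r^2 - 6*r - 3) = -12*r^5 + 14*r^4 - 28*r^3 + 6*r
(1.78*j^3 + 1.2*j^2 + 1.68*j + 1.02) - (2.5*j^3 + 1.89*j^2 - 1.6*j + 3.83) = -0.72*j^3 - 0.69*j^2 + 3.28*j - 2.81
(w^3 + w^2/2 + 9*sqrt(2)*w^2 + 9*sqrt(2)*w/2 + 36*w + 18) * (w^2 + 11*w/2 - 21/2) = w^5 + 6*w^4 + 9*sqrt(2)*w^4 + 113*w^3/4 + 54*sqrt(2)*w^3 - 279*sqrt(2)*w^2/4 + 843*w^2/4 - 279*w - 189*sqrt(2)*w/4 - 189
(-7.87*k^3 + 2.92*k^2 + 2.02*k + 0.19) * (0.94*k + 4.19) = -7.3978*k^4 - 30.2305*k^3 + 14.1336*k^2 + 8.6424*k + 0.7961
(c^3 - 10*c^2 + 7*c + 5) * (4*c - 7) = 4*c^4 - 47*c^3 + 98*c^2 - 29*c - 35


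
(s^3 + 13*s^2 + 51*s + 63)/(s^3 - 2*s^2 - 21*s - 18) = (s^2 + 10*s + 21)/(s^2 - 5*s - 6)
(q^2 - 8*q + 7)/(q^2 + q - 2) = (q - 7)/(q + 2)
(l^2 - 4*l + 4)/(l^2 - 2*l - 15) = (-l^2 + 4*l - 4)/(-l^2 + 2*l + 15)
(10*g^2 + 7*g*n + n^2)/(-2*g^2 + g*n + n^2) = (-5*g - n)/(g - n)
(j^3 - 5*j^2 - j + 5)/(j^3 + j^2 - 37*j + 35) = (j + 1)/(j + 7)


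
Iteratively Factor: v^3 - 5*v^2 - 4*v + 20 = (v + 2)*(v^2 - 7*v + 10) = (v - 5)*(v + 2)*(v - 2)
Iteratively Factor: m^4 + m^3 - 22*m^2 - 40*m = (m - 5)*(m^3 + 6*m^2 + 8*m) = (m - 5)*(m + 4)*(m^2 + 2*m) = m*(m - 5)*(m + 4)*(m + 2)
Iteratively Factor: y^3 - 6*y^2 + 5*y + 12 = (y + 1)*(y^2 - 7*y + 12) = (y - 4)*(y + 1)*(y - 3)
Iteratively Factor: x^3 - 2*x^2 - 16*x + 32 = (x + 4)*(x^2 - 6*x + 8) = (x - 4)*(x + 4)*(x - 2)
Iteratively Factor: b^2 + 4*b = (b + 4)*(b)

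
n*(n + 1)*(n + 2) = n^3 + 3*n^2 + 2*n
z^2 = z^2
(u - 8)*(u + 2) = u^2 - 6*u - 16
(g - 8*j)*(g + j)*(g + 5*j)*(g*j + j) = g^4*j - 2*g^3*j^2 + g^3*j - 43*g^2*j^3 - 2*g^2*j^2 - 40*g*j^4 - 43*g*j^3 - 40*j^4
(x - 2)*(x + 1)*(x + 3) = x^3 + 2*x^2 - 5*x - 6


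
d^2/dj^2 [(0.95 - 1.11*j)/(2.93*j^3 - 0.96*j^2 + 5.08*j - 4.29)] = (-57.175434*j^5 + 116.601108*j^4 - 11.757144*j^3 - 77.334204*j^2 + 71.278074*j - 7.17370400000001)/(25.153757*j^9 - 24.724512*j^8 + 138.93474*j^7 - 197.106543*j^6 + 313.284912*j^5 - 469.30788*j^4 + 418.397383*j^3 - 385.132176*j^2 + 280.478484*j - 78.953589)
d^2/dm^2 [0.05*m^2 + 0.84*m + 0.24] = 0.100000000000000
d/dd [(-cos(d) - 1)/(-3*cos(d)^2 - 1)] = (-3*sin(d)^2 + 6*cos(d) + 2)*sin(d)/(3*cos(d)^2 + 1)^2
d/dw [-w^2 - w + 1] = -2*w - 1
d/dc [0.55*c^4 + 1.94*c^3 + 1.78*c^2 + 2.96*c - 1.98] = 2.2*c^3 + 5.82*c^2 + 3.56*c + 2.96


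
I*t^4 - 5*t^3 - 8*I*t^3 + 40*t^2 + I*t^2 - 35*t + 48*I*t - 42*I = (t - 7)*(t + 2*I)*(t + 3*I)*(I*t - I)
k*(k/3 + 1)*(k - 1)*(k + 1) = k^4/3 + k^3 - k^2/3 - k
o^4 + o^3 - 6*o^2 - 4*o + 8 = (o - 2)*(o - 1)*(o + 2)^2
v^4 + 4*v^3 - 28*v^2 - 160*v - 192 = (v - 6)*(v + 2)*(v + 4)^2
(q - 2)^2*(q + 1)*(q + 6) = q^4 + 3*q^3 - 18*q^2 + 4*q + 24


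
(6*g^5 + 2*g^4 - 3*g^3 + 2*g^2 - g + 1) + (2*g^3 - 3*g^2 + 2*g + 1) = 6*g^5 + 2*g^4 - g^3 - g^2 + g + 2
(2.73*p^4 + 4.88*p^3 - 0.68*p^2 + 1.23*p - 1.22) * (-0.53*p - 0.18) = -1.4469*p^5 - 3.0778*p^4 - 0.518*p^3 - 0.5295*p^2 + 0.4252*p + 0.2196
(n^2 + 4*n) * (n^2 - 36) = n^4 + 4*n^3 - 36*n^2 - 144*n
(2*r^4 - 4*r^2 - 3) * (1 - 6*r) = -12*r^5 + 2*r^4 + 24*r^3 - 4*r^2 + 18*r - 3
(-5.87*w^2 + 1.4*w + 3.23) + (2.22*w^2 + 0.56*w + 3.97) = -3.65*w^2 + 1.96*w + 7.2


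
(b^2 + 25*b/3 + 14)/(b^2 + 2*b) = (b^2 + 25*b/3 + 14)/(b*(b + 2))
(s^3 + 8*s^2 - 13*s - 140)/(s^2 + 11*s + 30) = (s^2 + 3*s - 28)/(s + 6)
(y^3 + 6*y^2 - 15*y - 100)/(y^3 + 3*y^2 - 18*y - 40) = (y + 5)/(y + 2)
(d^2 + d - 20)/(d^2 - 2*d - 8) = (d + 5)/(d + 2)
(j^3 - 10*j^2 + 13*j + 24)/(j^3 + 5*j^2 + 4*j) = (j^2 - 11*j + 24)/(j*(j + 4))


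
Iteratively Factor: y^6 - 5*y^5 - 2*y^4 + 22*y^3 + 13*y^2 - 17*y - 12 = (y - 1)*(y^5 - 4*y^4 - 6*y^3 + 16*y^2 + 29*y + 12) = (y - 4)*(y - 1)*(y^4 - 6*y^2 - 8*y - 3) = (y - 4)*(y - 1)*(y + 1)*(y^3 - y^2 - 5*y - 3) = (y - 4)*(y - 1)*(y + 1)^2*(y^2 - 2*y - 3) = (y - 4)*(y - 3)*(y - 1)*(y + 1)^2*(y + 1)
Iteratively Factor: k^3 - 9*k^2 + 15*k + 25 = (k + 1)*(k^2 - 10*k + 25) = (k - 5)*(k + 1)*(k - 5)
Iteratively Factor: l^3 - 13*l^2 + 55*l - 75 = (l - 5)*(l^2 - 8*l + 15) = (l - 5)^2*(l - 3)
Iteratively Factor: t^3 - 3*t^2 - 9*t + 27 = (t + 3)*(t^2 - 6*t + 9) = (t - 3)*(t + 3)*(t - 3)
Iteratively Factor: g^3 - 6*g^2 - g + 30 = (g + 2)*(g^2 - 8*g + 15) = (g - 5)*(g + 2)*(g - 3)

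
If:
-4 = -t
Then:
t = 4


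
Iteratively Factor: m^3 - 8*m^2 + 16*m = (m - 4)*(m^2 - 4*m) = m*(m - 4)*(m - 4)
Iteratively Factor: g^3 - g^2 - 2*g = (g - 2)*(g^2 + g) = (g - 2)*(g + 1)*(g)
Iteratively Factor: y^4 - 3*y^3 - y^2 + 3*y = (y)*(y^3 - 3*y^2 - y + 3) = y*(y - 3)*(y^2 - 1) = y*(y - 3)*(y + 1)*(y - 1)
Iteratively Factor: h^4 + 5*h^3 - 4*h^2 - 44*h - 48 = (h + 2)*(h^3 + 3*h^2 - 10*h - 24) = (h + 2)^2*(h^2 + h - 12) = (h - 3)*(h + 2)^2*(h + 4)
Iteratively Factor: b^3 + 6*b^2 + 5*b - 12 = (b + 4)*(b^2 + 2*b - 3) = (b - 1)*(b + 4)*(b + 3)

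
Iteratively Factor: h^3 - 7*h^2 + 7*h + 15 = (h + 1)*(h^2 - 8*h + 15) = (h - 3)*(h + 1)*(h - 5)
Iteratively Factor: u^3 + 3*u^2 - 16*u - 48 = (u + 4)*(u^2 - u - 12) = (u + 3)*(u + 4)*(u - 4)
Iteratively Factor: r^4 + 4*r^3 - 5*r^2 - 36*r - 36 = (r - 3)*(r^3 + 7*r^2 + 16*r + 12) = (r - 3)*(r + 2)*(r^2 + 5*r + 6) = (r - 3)*(r + 2)*(r + 3)*(r + 2)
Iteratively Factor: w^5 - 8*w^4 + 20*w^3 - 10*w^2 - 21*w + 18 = (w - 1)*(w^4 - 7*w^3 + 13*w^2 + 3*w - 18) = (w - 3)*(w - 1)*(w^3 - 4*w^2 + w + 6) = (w - 3)^2*(w - 1)*(w^2 - w - 2) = (w - 3)^2*(w - 2)*(w - 1)*(w + 1)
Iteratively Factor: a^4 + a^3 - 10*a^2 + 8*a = (a - 2)*(a^3 + 3*a^2 - 4*a) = (a - 2)*(a + 4)*(a^2 - a) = a*(a - 2)*(a + 4)*(a - 1)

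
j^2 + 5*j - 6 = (j - 1)*(j + 6)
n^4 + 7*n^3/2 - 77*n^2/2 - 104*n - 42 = (n - 6)*(n + 1/2)*(n + 2)*(n + 7)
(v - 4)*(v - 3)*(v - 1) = v^3 - 8*v^2 + 19*v - 12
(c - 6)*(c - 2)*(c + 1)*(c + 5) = c^4 - 2*c^3 - 31*c^2 + 32*c + 60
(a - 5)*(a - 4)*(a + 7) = a^3 - 2*a^2 - 43*a + 140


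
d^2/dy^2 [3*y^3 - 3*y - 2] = 18*y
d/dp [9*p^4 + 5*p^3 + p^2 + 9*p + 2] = 36*p^3 + 15*p^2 + 2*p + 9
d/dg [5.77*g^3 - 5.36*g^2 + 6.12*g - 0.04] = 17.31*g^2 - 10.72*g + 6.12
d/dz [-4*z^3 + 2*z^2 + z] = -12*z^2 + 4*z + 1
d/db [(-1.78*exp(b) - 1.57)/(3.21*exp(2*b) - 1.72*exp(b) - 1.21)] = (5.7138*exp(2*b) + 10.0794*exp(b) - 0.5466)*exp(b)/(10.3041*exp(4*b) - 11.0424*exp(3*b) - 4.8098*exp(2*b) + 4.1624*exp(b) + 1.4641)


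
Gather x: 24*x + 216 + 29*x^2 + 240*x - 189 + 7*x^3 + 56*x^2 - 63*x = 7*x^3 + 85*x^2 + 201*x + 27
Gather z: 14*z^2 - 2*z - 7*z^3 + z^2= -7*z^3 + 15*z^2 - 2*z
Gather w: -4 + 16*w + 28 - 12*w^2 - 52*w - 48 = -12*w^2 - 36*w - 24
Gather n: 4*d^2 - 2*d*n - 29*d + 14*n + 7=4*d^2 - 29*d + n*(14 - 2*d) + 7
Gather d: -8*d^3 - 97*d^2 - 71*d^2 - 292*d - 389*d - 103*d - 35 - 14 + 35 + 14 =-8*d^3 - 168*d^2 - 784*d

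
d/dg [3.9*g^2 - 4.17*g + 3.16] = 7.8*g - 4.17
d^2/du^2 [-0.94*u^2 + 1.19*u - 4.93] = -1.88000000000000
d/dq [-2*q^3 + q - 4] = 1 - 6*q^2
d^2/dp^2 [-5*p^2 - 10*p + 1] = -10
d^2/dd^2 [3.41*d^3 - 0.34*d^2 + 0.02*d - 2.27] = 20.46*d - 0.68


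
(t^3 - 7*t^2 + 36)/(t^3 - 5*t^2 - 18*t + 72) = (t + 2)/(t + 4)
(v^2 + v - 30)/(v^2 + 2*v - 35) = (v + 6)/(v + 7)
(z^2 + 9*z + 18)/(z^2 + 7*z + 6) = (z + 3)/(z + 1)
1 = 1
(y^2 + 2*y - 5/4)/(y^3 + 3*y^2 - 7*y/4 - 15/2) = (2*y - 1)/(2*y^2 + y - 6)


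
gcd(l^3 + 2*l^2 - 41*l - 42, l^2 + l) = l + 1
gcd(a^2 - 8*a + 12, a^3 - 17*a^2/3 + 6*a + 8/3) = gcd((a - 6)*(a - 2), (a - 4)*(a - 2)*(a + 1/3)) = a - 2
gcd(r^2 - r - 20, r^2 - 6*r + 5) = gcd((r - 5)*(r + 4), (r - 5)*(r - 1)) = r - 5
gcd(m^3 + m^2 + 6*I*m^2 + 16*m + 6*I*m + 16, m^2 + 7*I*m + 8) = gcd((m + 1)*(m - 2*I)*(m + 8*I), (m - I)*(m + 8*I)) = m + 8*I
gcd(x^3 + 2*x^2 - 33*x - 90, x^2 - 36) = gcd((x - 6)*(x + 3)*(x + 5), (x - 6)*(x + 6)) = x - 6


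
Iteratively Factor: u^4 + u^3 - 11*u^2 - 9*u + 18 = (u + 3)*(u^3 - 2*u^2 - 5*u + 6) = (u + 2)*(u + 3)*(u^2 - 4*u + 3) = (u - 3)*(u + 2)*(u + 3)*(u - 1)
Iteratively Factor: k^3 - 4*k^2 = (k)*(k^2 - 4*k) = k^2*(k - 4)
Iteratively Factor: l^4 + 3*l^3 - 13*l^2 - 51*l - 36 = (l - 4)*(l^3 + 7*l^2 + 15*l + 9) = (l - 4)*(l + 3)*(l^2 + 4*l + 3) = (l - 4)*(l + 3)^2*(l + 1)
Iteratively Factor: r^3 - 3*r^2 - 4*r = (r - 4)*(r^2 + r) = r*(r - 4)*(r + 1)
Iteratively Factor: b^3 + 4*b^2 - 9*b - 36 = (b + 4)*(b^2 - 9) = (b - 3)*(b + 4)*(b + 3)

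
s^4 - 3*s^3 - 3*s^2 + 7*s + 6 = (s - 3)*(s - 2)*(s + 1)^2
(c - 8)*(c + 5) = c^2 - 3*c - 40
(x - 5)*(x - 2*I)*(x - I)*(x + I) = x^4 - 5*x^3 - 2*I*x^3 + x^2 + 10*I*x^2 - 5*x - 2*I*x + 10*I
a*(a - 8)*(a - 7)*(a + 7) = a^4 - 8*a^3 - 49*a^2 + 392*a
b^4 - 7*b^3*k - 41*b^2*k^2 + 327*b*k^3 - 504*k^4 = (b - 8*k)*(b - 3*k)^2*(b + 7*k)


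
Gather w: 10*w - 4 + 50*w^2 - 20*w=50*w^2 - 10*w - 4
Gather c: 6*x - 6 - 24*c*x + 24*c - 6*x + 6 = c*(24 - 24*x)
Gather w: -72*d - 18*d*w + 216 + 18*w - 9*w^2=-72*d - 9*w^2 + w*(18 - 18*d) + 216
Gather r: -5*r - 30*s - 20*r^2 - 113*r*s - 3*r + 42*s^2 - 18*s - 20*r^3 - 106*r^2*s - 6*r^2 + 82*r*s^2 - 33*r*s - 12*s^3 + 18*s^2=-20*r^3 + r^2*(-106*s - 26) + r*(82*s^2 - 146*s - 8) - 12*s^3 + 60*s^2 - 48*s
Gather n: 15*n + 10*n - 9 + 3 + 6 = 25*n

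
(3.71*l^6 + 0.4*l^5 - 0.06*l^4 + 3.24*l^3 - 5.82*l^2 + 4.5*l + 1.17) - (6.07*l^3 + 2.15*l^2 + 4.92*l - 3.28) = 3.71*l^6 + 0.4*l^5 - 0.06*l^4 - 2.83*l^3 - 7.97*l^2 - 0.42*l + 4.45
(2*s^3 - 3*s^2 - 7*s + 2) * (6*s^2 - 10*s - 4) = 12*s^5 - 38*s^4 - 20*s^3 + 94*s^2 + 8*s - 8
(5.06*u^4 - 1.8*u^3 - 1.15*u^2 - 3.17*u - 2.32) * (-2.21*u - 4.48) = -11.1826*u^5 - 18.6908*u^4 + 10.6055*u^3 + 12.1577*u^2 + 19.3288*u + 10.3936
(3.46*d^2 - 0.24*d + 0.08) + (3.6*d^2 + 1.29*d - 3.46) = 7.06*d^2 + 1.05*d - 3.38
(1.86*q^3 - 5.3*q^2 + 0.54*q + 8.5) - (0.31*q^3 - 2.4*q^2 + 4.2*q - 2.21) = 1.55*q^3 - 2.9*q^2 - 3.66*q + 10.71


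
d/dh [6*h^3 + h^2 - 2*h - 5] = 18*h^2 + 2*h - 2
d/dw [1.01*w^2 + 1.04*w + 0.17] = 2.02*w + 1.04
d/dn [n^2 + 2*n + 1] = 2*n + 2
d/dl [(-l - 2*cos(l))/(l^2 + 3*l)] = (l*(l + 3)*(2*sin(l) - 1) + (l + 2*cos(l))*(2*l + 3))/(l^2*(l + 3)^2)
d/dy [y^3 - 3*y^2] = 3*y*(y - 2)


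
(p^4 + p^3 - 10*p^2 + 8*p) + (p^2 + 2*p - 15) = p^4 + p^3 - 9*p^2 + 10*p - 15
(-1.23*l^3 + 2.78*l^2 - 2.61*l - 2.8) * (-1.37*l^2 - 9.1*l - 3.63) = 1.6851*l^5 + 7.3844*l^4 - 17.2574*l^3 + 17.4956*l^2 + 34.9543*l + 10.164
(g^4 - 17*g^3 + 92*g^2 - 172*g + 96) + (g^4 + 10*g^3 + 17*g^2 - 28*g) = 2*g^4 - 7*g^3 + 109*g^2 - 200*g + 96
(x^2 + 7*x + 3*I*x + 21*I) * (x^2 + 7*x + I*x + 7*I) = x^4 + 14*x^3 + 4*I*x^3 + 46*x^2 + 56*I*x^2 - 42*x + 196*I*x - 147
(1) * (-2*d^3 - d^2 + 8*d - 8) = -2*d^3 - d^2 + 8*d - 8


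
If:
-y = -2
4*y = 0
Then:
No Solution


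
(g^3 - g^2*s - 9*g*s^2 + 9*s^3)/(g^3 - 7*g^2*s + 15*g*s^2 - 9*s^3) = (-g - 3*s)/(-g + 3*s)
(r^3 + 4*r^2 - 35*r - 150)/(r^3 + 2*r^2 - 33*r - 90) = (r + 5)/(r + 3)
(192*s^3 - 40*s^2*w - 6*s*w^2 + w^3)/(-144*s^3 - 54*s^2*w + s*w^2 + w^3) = (-4*s + w)/(3*s + w)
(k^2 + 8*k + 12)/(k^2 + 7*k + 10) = (k + 6)/(k + 5)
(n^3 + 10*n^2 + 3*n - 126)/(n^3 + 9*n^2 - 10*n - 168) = (n - 3)/(n - 4)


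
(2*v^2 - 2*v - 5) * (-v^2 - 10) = -2*v^4 + 2*v^3 - 15*v^2 + 20*v + 50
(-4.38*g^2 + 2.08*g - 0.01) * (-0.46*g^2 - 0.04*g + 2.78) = 2.0148*g^4 - 0.7816*g^3 - 12.255*g^2 + 5.7828*g - 0.0278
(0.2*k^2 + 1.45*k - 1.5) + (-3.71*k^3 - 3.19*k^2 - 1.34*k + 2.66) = -3.71*k^3 - 2.99*k^2 + 0.11*k + 1.16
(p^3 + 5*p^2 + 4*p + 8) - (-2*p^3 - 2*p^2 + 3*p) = 3*p^3 + 7*p^2 + p + 8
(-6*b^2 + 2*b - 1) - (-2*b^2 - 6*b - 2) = -4*b^2 + 8*b + 1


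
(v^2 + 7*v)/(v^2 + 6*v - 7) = v/(v - 1)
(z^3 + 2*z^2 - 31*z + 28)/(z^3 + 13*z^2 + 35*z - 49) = (z - 4)/(z + 7)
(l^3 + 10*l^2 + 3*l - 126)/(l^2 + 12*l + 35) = (l^2 + 3*l - 18)/(l + 5)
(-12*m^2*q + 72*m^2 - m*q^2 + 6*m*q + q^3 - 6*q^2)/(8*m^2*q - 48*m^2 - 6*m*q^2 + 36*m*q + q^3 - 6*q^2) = (3*m + q)/(-2*m + q)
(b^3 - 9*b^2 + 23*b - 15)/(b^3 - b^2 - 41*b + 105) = (b - 1)/(b + 7)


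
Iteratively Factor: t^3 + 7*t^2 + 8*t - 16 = (t + 4)*(t^2 + 3*t - 4) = (t + 4)^2*(t - 1)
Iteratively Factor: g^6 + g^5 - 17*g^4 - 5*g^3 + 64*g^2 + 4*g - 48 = (g - 3)*(g^5 + 4*g^4 - 5*g^3 - 20*g^2 + 4*g + 16) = (g - 3)*(g - 2)*(g^4 + 6*g^3 + 7*g^2 - 6*g - 8) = (g - 3)*(g - 2)*(g + 4)*(g^3 + 2*g^2 - g - 2) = (g - 3)*(g - 2)*(g + 1)*(g + 4)*(g^2 + g - 2) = (g - 3)*(g - 2)*(g + 1)*(g + 2)*(g + 4)*(g - 1)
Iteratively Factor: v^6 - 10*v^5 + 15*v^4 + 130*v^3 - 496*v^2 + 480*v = (v)*(v^5 - 10*v^4 + 15*v^3 + 130*v^2 - 496*v + 480) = v*(v - 2)*(v^4 - 8*v^3 - v^2 + 128*v - 240) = v*(v - 4)*(v - 2)*(v^3 - 4*v^2 - 17*v + 60) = v*(v - 4)*(v - 2)*(v + 4)*(v^2 - 8*v + 15) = v*(v - 4)*(v - 3)*(v - 2)*(v + 4)*(v - 5)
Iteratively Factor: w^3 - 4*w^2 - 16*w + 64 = (w + 4)*(w^2 - 8*w + 16) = (w - 4)*(w + 4)*(w - 4)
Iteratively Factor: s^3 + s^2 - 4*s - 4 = (s + 1)*(s^2 - 4) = (s - 2)*(s + 1)*(s + 2)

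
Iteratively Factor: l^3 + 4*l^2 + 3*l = (l + 3)*(l^2 + l) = l*(l + 3)*(l + 1)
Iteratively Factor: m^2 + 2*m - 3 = (m + 3)*(m - 1)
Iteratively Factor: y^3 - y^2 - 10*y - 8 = (y + 2)*(y^2 - 3*y - 4) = (y + 1)*(y + 2)*(y - 4)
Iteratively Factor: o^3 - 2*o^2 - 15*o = (o)*(o^2 - 2*o - 15) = o*(o - 5)*(o + 3)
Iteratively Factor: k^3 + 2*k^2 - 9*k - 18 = (k - 3)*(k^2 + 5*k + 6) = (k - 3)*(k + 3)*(k + 2)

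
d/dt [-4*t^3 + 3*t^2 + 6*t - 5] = -12*t^2 + 6*t + 6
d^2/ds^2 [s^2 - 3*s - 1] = 2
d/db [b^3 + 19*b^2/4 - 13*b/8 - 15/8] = 3*b^2 + 19*b/2 - 13/8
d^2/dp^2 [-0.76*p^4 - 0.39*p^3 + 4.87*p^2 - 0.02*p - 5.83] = -9.12*p^2 - 2.34*p + 9.74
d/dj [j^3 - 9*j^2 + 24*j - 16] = 3*j^2 - 18*j + 24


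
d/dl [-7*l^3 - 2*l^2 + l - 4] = -21*l^2 - 4*l + 1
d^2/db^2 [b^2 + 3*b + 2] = 2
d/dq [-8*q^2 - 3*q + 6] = -16*q - 3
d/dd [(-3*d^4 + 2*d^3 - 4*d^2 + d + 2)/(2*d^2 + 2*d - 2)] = (-6*d^5 - 7*d^4 + 16*d^3 - 11*d^2 + 4*d - 3)/(2*(d^4 + 2*d^3 - d^2 - 2*d + 1))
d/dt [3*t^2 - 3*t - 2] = 6*t - 3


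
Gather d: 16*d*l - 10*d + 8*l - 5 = d*(16*l - 10) + 8*l - 5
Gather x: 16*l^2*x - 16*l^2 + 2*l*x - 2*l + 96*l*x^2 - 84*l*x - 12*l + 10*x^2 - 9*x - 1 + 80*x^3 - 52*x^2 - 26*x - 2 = -16*l^2 - 14*l + 80*x^3 + x^2*(96*l - 42) + x*(16*l^2 - 82*l - 35) - 3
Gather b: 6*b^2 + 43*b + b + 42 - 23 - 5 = 6*b^2 + 44*b + 14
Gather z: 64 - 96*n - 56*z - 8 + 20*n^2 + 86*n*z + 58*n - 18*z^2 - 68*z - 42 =20*n^2 - 38*n - 18*z^2 + z*(86*n - 124) + 14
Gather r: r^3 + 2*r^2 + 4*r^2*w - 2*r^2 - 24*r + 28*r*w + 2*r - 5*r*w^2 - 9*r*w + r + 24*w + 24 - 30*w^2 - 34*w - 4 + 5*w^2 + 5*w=r^3 + 4*r^2*w + r*(-5*w^2 + 19*w - 21) - 25*w^2 - 5*w + 20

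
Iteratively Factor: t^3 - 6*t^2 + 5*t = (t - 1)*(t^2 - 5*t) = (t - 5)*(t - 1)*(t)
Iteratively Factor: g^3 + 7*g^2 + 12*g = (g + 3)*(g^2 + 4*g) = g*(g + 3)*(g + 4)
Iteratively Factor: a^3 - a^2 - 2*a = (a + 1)*(a^2 - 2*a) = (a - 2)*(a + 1)*(a)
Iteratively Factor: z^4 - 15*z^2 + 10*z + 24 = (z - 3)*(z^3 + 3*z^2 - 6*z - 8) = (z - 3)*(z + 4)*(z^2 - z - 2) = (z - 3)*(z - 2)*(z + 4)*(z + 1)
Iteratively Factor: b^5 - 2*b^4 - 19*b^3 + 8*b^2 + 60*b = (b - 5)*(b^4 + 3*b^3 - 4*b^2 - 12*b) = b*(b - 5)*(b^3 + 3*b^2 - 4*b - 12) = b*(b - 5)*(b + 3)*(b^2 - 4) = b*(b - 5)*(b + 2)*(b + 3)*(b - 2)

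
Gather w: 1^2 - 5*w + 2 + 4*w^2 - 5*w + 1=4*w^2 - 10*w + 4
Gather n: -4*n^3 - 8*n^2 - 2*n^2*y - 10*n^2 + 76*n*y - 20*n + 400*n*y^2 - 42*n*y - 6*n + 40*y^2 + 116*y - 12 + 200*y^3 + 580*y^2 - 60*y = -4*n^3 + n^2*(-2*y - 18) + n*(400*y^2 + 34*y - 26) + 200*y^3 + 620*y^2 + 56*y - 12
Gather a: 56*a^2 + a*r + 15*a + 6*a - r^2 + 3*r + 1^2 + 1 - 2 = 56*a^2 + a*(r + 21) - r^2 + 3*r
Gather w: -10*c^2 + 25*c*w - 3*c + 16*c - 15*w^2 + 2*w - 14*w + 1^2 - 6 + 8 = -10*c^2 + 13*c - 15*w^2 + w*(25*c - 12) + 3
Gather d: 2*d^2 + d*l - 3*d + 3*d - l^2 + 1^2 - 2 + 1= 2*d^2 + d*l - l^2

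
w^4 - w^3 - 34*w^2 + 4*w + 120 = (w - 6)*(w - 2)*(w + 2)*(w + 5)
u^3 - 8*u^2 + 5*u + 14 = (u - 7)*(u - 2)*(u + 1)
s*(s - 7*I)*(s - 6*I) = s^3 - 13*I*s^2 - 42*s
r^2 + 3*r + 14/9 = (r + 2/3)*(r + 7/3)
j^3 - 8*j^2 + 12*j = j*(j - 6)*(j - 2)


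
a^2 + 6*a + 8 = (a + 2)*(a + 4)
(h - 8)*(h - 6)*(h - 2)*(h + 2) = h^4 - 14*h^3 + 44*h^2 + 56*h - 192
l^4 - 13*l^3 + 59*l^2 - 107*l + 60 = (l - 5)*(l - 4)*(l - 3)*(l - 1)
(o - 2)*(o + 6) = o^2 + 4*o - 12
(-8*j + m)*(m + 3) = -8*j*m - 24*j + m^2 + 3*m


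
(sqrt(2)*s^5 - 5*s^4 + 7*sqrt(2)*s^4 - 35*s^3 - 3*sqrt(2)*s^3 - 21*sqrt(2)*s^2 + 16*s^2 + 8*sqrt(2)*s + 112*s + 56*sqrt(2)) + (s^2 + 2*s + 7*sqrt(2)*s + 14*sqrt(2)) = sqrt(2)*s^5 - 5*s^4 + 7*sqrt(2)*s^4 - 35*s^3 - 3*sqrt(2)*s^3 - 21*sqrt(2)*s^2 + 17*s^2 + 15*sqrt(2)*s + 114*s + 70*sqrt(2)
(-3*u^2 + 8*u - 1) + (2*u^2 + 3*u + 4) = -u^2 + 11*u + 3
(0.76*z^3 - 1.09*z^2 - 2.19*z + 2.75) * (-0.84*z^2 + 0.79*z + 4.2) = -0.6384*z^5 + 1.516*z^4 + 4.1705*z^3 - 8.6181*z^2 - 7.0255*z + 11.55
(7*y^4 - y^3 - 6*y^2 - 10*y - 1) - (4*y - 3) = 7*y^4 - y^3 - 6*y^2 - 14*y + 2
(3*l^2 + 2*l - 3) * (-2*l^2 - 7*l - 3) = -6*l^4 - 25*l^3 - 17*l^2 + 15*l + 9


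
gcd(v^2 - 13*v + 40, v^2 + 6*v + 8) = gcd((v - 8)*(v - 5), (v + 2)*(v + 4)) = 1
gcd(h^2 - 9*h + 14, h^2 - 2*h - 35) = h - 7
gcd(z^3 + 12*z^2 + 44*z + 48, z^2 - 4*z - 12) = z + 2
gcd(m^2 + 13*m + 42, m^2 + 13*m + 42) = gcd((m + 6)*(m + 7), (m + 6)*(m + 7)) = m^2 + 13*m + 42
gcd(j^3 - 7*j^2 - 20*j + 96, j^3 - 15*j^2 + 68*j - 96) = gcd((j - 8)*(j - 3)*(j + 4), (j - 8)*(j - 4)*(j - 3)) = j^2 - 11*j + 24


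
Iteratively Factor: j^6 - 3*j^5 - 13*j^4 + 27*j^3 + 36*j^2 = (j + 3)*(j^5 - 6*j^4 + 5*j^3 + 12*j^2) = (j - 3)*(j + 3)*(j^4 - 3*j^3 - 4*j^2) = (j - 3)*(j + 1)*(j + 3)*(j^3 - 4*j^2) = (j - 4)*(j - 3)*(j + 1)*(j + 3)*(j^2) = j*(j - 4)*(j - 3)*(j + 1)*(j + 3)*(j)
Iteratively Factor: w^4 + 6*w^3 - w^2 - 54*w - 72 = (w + 3)*(w^3 + 3*w^2 - 10*w - 24) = (w - 3)*(w + 3)*(w^2 + 6*w + 8) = (w - 3)*(w + 3)*(w + 4)*(w + 2)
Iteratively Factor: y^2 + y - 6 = (y - 2)*(y + 3)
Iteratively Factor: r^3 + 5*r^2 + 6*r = (r)*(r^2 + 5*r + 6) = r*(r + 2)*(r + 3)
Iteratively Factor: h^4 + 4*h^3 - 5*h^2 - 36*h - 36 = (h + 2)*(h^3 + 2*h^2 - 9*h - 18) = (h + 2)*(h + 3)*(h^2 - h - 6) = (h + 2)^2*(h + 3)*(h - 3)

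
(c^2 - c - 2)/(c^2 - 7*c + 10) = (c + 1)/(c - 5)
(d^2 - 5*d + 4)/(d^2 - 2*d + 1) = (d - 4)/(d - 1)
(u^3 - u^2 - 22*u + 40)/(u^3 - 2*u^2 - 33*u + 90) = (u^3 - u^2 - 22*u + 40)/(u^3 - 2*u^2 - 33*u + 90)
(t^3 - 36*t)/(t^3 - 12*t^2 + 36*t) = (t + 6)/(t - 6)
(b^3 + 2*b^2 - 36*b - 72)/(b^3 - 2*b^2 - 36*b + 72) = (b + 2)/(b - 2)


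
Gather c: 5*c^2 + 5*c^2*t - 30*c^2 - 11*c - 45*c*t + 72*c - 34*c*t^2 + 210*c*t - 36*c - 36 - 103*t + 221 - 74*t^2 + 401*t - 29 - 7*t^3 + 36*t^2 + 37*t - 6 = c^2*(5*t - 25) + c*(-34*t^2 + 165*t + 25) - 7*t^3 - 38*t^2 + 335*t + 150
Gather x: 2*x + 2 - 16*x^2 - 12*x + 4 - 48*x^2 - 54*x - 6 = -64*x^2 - 64*x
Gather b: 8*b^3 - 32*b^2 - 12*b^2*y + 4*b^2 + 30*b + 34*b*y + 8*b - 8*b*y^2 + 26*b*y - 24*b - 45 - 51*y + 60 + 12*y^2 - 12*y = 8*b^3 + b^2*(-12*y - 28) + b*(-8*y^2 + 60*y + 14) + 12*y^2 - 63*y + 15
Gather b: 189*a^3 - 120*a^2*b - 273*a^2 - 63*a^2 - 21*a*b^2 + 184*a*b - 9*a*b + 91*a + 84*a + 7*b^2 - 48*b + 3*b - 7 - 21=189*a^3 - 336*a^2 + 175*a + b^2*(7 - 21*a) + b*(-120*a^2 + 175*a - 45) - 28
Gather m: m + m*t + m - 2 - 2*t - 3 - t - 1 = m*(t + 2) - 3*t - 6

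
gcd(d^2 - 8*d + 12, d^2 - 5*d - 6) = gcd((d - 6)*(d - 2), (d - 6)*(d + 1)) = d - 6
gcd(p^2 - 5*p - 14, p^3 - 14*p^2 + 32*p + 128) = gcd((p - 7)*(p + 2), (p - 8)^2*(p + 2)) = p + 2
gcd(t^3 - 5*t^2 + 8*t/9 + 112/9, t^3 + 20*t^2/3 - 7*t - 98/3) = t - 7/3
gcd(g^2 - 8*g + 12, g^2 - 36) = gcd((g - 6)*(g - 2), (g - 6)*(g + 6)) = g - 6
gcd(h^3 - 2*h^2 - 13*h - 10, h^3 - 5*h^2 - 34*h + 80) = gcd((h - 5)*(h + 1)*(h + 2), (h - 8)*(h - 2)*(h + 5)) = 1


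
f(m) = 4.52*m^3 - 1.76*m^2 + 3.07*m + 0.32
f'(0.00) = 3.07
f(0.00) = 0.32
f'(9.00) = 1069.75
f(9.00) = 3180.47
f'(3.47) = 154.13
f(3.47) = 178.64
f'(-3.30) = 162.35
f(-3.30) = -191.41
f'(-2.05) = 67.27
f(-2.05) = -52.31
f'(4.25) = 233.04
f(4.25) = 328.56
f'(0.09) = 2.86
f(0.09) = 0.59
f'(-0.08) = 3.44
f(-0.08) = 0.06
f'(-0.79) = 14.31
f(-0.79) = -5.43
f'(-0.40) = 6.65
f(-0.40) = -1.48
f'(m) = 13.56*m^2 - 3.52*m + 3.07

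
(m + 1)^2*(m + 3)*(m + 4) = m^4 + 9*m^3 + 27*m^2 + 31*m + 12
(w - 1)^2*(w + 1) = w^3 - w^2 - w + 1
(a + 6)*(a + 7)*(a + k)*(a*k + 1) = a^4*k + a^3*k^2 + 13*a^3*k + a^3 + 13*a^2*k^2 + 43*a^2*k + 13*a^2 + 42*a*k^2 + 13*a*k + 42*a + 42*k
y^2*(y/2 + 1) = y^3/2 + y^2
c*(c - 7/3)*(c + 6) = c^3 + 11*c^2/3 - 14*c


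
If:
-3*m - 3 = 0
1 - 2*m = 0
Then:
No Solution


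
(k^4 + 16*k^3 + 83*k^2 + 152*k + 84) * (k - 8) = k^5 + 8*k^4 - 45*k^3 - 512*k^2 - 1132*k - 672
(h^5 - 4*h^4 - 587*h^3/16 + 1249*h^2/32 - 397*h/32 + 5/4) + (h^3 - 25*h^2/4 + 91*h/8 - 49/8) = h^5 - 4*h^4 - 571*h^3/16 + 1049*h^2/32 - 33*h/32 - 39/8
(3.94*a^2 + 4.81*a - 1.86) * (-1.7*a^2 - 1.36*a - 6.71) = -6.698*a^4 - 13.5354*a^3 - 29.817*a^2 - 29.7455*a + 12.4806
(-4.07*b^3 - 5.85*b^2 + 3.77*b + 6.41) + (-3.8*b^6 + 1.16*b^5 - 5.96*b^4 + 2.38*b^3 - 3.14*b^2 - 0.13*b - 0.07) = -3.8*b^6 + 1.16*b^5 - 5.96*b^4 - 1.69*b^3 - 8.99*b^2 + 3.64*b + 6.34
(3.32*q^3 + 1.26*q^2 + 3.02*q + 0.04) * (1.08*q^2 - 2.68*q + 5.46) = 3.5856*q^5 - 7.5368*q^4 + 18.012*q^3 - 1.1708*q^2 + 16.382*q + 0.2184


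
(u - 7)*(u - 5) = u^2 - 12*u + 35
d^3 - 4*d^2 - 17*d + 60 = (d - 5)*(d - 3)*(d + 4)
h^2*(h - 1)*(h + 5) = h^4 + 4*h^3 - 5*h^2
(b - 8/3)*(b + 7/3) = b^2 - b/3 - 56/9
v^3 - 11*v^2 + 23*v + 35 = (v - 7)*(v - 5)*(v + 1)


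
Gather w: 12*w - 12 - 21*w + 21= 9 - 9*w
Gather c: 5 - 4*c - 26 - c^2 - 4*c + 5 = -c^2 - 8*c - 16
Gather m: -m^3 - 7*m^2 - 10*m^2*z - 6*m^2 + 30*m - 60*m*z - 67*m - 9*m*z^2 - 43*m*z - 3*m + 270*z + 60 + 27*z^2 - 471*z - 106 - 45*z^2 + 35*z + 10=-m^3 + m^2*(-10*z - 13) + m*(-9*z^2 - 103*z - 40) - 18*z^2 - 166*z - 36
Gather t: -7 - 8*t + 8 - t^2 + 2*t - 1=-t^2 - 6*t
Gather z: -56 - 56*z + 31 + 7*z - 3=-49*z - 28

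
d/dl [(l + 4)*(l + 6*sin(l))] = l + (l + 4)*(6*cos(l) + 1) + 6*sin(l)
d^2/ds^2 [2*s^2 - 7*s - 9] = 4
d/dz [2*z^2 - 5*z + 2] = 4*z - 5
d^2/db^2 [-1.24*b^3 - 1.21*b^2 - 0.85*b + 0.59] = -7.44*b - 2.42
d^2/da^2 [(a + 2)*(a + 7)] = 2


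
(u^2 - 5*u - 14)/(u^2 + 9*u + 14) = (u - 7)/(u + 7)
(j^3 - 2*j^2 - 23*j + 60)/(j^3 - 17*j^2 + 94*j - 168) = (j^2 + 2*j - 15)/(j^2 - 13*j + 42)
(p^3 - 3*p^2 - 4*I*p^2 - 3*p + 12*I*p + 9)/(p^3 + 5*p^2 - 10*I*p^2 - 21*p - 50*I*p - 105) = (p^2 - p*(3 + I) + 3*I)/(p^2 + p*(5 - 7*I) - 35*I)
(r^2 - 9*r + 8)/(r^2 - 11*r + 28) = (r^2 - 9*r + 8)/(r^2 - 11*r + 28)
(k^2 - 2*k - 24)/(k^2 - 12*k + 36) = (k + 4)/(k - 6)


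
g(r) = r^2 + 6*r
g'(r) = 2*r + 6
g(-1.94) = -7.88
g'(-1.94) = 2.12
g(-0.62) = -3.34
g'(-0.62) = 4.76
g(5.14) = 57.26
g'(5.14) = 16.28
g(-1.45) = -6.60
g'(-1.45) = 3.10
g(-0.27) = -1.55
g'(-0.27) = 5.46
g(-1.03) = -5.12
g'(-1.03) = 3.94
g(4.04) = 40.56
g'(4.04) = 14.08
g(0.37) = 2.36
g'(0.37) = 6.74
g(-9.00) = 27.00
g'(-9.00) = -12.00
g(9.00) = 135.00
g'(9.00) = 24.00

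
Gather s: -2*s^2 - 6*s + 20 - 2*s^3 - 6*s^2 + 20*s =-2*s^3 - 8*s^2 + 14*s + 20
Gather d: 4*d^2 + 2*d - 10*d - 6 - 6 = 4*d^2 - 8*d - 12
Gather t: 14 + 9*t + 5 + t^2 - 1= t^2 + 9*t + 18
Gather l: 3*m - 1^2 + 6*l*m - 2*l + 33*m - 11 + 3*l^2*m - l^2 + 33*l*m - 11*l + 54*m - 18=l^2*(3*m - 1) + l*(39*m - 13) + 90*m - 30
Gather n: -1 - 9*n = -9*n - 1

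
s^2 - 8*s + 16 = (s - 4)^2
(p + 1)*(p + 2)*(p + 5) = p^3 + 8*p^2 + 17*p + 10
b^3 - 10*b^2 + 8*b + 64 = (b - 8)*(b - 4)*(b + 2)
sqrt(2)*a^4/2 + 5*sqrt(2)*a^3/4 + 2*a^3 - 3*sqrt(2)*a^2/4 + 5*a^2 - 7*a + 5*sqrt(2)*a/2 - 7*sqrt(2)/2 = (a - 1)*(a + 7/2)*(a + sqrt(2))*(sqrt(2)*a/2 + 1)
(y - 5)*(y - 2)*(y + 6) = y^3 - y^2 - 32*y + 60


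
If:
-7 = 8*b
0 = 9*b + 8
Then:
No Solution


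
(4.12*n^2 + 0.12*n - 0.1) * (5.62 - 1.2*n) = -4.944*n^3 + 23.0104*n^2 + 0.7944*n - 0.562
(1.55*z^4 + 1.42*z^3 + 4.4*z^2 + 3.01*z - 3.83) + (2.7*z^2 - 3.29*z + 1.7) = 1.55*z^4 + 1.42*z^3 + 7.1*z^2 - 0.28*z - 2.13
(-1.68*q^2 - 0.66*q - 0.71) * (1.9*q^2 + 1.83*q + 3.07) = -3.192*q^4 - 4.3284*q^3 - 7.7144*q^2 - 3.3255*q - 2.1797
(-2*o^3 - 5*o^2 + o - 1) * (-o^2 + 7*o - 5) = 2*o^5 - 9*o^4 - 26*o^3 + 33*o^2 - 12*o + 5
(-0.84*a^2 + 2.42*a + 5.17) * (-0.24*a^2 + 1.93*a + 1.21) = 0.2016*a^4 - 2.202*a^3 + 2.4134*a^2 + 12.9063*a + 6.2557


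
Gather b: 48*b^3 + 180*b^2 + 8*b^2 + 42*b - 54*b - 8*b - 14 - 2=48*b^3 + 188*b^2 - 20*b - 16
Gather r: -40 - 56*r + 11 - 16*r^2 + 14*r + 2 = -16*r^2 - 42*r - 27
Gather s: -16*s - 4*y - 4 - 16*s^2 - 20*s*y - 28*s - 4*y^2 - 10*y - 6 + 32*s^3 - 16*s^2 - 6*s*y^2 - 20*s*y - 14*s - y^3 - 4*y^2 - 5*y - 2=32*s^3 - 32*s^2 + s*(-6*y^2 - 40*y - 58) - y^3 - 8*y^2 - 19*y - 12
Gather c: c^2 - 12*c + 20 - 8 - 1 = c^2 - 12*c + 11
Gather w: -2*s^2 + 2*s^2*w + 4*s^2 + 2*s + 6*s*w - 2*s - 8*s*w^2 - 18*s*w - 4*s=2*s^2 - 8*s*w^2 - 4*s + w*(2*s^2 - 12*s)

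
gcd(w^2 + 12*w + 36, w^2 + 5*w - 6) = w + 6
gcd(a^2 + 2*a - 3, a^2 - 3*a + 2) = a - 1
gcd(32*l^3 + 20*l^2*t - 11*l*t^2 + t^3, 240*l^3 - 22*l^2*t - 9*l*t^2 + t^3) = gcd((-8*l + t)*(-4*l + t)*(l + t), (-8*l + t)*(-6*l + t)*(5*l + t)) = -8*l + t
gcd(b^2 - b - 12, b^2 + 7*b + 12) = b + 3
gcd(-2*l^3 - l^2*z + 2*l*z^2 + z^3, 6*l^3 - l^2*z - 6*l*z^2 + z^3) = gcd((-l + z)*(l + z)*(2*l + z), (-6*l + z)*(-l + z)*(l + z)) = -l^2 + z^2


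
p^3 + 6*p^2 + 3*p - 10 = (p - 1)*(p + 2)*(p + 5)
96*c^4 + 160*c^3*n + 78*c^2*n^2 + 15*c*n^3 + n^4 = (c + n)*(4*c + n)^2*(6*c + n)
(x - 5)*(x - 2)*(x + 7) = x^3 - 39*x + 70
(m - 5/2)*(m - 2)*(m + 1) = m^3 - 7*m^2/2 + m/2 + 5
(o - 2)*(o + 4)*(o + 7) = o^3 + 9*o^2 + 6*o - 56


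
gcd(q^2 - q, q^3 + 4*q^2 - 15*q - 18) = 1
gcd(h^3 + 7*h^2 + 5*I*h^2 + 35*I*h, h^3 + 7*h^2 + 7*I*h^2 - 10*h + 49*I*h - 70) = h^2 + h*(7 + 5*I) + 35*I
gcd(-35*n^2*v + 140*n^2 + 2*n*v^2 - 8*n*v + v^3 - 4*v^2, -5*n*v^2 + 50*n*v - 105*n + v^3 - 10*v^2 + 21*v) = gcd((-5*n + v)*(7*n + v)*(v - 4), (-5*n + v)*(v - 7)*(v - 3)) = -5*n + v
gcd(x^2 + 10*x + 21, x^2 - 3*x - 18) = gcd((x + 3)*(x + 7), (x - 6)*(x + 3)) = x + 3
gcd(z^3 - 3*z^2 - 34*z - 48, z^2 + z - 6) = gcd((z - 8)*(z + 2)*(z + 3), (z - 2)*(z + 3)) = z + 3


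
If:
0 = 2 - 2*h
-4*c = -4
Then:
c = 1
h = 1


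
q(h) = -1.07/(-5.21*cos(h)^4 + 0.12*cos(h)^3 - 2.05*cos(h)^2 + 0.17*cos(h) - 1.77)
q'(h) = -1.07*(-20.84*sin(h)*cos(h)^3 + 0.36*sin(h)*cos(h)^2 - 4.1*sin(h)*cos(h) + 0.17*sin(h))/(-5.21*cos(h)^4 + 0.12*cos(h)^3 - 2.05*cos(h)^2 + 0.17*cos(h) - 1.77)^2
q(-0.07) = 0.12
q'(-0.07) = -0.02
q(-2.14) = 0.37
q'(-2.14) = 0.61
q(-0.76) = 0.26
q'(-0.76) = -0.46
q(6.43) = 0.13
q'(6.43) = 0.05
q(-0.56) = 0.19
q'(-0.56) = -0.27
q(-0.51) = 0.17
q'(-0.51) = -0.24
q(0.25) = 0.13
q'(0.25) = 0.09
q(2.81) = 0.13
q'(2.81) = -0.12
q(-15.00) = 0.22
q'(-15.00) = 0.37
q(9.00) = 0.15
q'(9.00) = -0.16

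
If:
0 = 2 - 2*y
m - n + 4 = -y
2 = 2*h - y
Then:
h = 3/2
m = n - 5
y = 1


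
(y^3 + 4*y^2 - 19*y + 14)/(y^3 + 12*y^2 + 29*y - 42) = (y - 2)/(y + 6)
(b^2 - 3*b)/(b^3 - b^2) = (b - 3)/(b*(b - 1))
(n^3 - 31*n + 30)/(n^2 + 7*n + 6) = (n^2 - 6*n + 5)/(n + 1)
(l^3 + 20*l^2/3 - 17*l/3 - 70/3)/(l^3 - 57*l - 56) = (3*l^2 - l - 10)/(3*(l^2 - 7*l - 8))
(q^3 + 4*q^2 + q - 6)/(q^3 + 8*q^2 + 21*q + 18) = (q - 1)/(q + 3)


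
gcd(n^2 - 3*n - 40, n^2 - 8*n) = n - 8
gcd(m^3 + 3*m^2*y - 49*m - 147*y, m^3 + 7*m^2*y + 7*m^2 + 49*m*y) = m + 7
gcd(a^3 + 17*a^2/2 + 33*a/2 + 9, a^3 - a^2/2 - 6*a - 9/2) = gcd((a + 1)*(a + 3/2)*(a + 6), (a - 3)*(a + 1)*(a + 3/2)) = a^2 + 5*a/2 + 3/2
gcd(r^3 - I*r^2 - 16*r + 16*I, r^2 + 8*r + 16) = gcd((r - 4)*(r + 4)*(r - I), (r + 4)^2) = r + 4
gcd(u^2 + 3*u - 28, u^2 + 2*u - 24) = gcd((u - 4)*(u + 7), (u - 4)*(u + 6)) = u - 4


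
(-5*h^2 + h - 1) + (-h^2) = -6*h^2 + h - 1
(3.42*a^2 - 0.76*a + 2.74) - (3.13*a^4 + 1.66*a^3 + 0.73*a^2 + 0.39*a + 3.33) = -3.13*a^4 - 1.66*a^3 + 2.69*a^2 - 1.15*a - 0.59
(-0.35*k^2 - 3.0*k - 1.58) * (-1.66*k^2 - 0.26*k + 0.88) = 0.581*k^4 + 5.071*k^3 + 3.0948*k^2 - 2.2292*k - 1.3904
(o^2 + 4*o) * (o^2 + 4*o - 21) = o^4 + 8*o^3 - 5*o^2 - 84*o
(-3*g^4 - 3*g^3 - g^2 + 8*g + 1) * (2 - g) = 3*g^5 - 3*g^4 - 5*g^3 - 10*g^2 + 15*g + 2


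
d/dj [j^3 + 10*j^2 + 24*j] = 3*j^2 + 20*j + 24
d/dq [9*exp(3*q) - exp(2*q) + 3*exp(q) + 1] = (27*exp(2*q) - 2*exp(q) + 3)*exp(q)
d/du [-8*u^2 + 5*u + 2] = 5 - 16*u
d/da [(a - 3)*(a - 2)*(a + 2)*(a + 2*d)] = 4*a^3 + 6*a^2*d - 9*a^2 - 12*a*d - 8*a - 8*d + 12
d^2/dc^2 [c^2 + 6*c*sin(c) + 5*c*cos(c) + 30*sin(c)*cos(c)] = -6*c*sin(c) - 5*c*cos(c) - 10*sin(c) - 60*sin(2*c) + 12*cos(c) + 2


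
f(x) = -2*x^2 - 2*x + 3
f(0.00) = 3.00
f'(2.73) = -12.92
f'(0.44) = -3.76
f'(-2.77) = 9.08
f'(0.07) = -2.28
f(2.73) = -17.37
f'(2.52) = -12.08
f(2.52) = -14.74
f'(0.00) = -2.00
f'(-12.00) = 46.00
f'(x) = -4*x - 2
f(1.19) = -2.21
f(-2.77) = -6.81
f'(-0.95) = 1.80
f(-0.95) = 3.10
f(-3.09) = -9.92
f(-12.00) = -261.00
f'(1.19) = -6.76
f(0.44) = 1.73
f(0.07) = 2.85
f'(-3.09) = 10.36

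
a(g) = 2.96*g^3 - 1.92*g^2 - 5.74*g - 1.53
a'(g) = 8.88*g^2 - 3.84*g - 5.74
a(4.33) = 177.92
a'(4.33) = 144.12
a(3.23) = 59.65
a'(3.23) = 74.50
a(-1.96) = -19.94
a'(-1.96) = 35.90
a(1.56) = -3.92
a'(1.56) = 9.88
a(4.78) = 250.44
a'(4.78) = 178.80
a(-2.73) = -60.39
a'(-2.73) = 70.92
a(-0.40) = 0.27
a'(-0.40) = -2.78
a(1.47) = -4.71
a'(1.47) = 7.80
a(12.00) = 4767.99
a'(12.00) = 1226.90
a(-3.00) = -81.51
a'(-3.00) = 85.70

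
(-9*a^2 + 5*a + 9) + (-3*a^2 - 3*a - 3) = -12*a^2 + 2*a + 6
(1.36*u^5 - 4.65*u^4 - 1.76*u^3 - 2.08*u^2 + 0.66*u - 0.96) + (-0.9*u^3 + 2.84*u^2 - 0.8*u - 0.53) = 1.36*u^5 - 4.65*u^4 - 2.66*u^3 + 0.76*u^2 - 0.14*u - 1.49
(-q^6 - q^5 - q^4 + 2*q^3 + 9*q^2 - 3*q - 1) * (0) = 0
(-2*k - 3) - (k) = -3*k - 3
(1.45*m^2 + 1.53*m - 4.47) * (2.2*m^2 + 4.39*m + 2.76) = 3.19*m^4 + 9.7315*m^3 + 0.8847*m^2 - 15.4005*m - 12.3372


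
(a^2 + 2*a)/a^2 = (a + 2)/a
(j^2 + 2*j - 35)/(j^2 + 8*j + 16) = (j^2 + 2*j - 35)/(j^2 + 8*j + 16)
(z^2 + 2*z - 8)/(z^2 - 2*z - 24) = (z - 2)/(z - 6)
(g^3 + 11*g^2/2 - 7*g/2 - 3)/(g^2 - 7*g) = (2*g^3 + 11*g^2 - 7*g - 6)/(2*g*(g - 7))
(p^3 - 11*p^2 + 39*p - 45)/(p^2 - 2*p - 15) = (p^2 - 6*p + 9)/(p + 3)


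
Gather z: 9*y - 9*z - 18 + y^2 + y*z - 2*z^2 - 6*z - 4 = y^2 + 9*y - 2*z^2 + z*(y - 15) - 22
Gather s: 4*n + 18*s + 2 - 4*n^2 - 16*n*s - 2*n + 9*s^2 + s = -4*n^2 + 2*n + 9*s^2 + s*(19 - 16*n) + 2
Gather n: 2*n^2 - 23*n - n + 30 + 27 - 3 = 2*n^2 - 24*n + 54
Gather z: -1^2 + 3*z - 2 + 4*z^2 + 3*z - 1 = 4*z^2 + 6*z - 4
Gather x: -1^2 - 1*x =-x - 1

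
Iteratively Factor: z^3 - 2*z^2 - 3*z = (z - 3)*(z^2 + z) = z*(z - 3)*(z + 1)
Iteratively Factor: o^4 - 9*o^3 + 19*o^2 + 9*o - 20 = (o - 1)*(o^3 - 8*o^2 + 11*o + 20) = (o - 5)*(o - 1)*(o^2 - 3*o - 4) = (o - 5)*(o - 1)*(o + 1)*(o - 4)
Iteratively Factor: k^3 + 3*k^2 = (k)*(k^2 + 3*k) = k^2*(k + 3)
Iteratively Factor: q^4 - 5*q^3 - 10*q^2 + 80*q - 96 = (q - 3)*(q^3 - 2*q^2 - 16*q + 32) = (q - 4)*(q - 3)*(q^2 + 2*q - 8) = (q - 4)*(q - 3)*(q - 2)*(q + 4)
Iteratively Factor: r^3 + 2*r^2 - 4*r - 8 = (r + 2)*(r^2 - 4) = (r - 2)*(r + 2)*(r + 2)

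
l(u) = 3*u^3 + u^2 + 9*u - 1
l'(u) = 9*u^2 + 2*u + 9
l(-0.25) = -3.23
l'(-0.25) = 9.06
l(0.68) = 6.53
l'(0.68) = 14.52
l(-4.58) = -309.46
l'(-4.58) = 188.63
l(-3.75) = -178.89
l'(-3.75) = 128.06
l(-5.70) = -575.39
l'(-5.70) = 290.01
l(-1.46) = -21.34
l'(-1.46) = 25.26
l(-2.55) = -67.19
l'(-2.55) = 62.42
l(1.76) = 34.29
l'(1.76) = 40.40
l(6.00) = 737.00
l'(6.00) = 345.00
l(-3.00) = -100.00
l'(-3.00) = 84.00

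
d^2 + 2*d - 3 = (d - 1)*(d + 3)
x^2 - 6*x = x*(x - 6)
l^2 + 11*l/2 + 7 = (l + 2)*(l + 7/2)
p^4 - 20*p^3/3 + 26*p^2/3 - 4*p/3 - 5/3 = (p - 5)*(p - 1)^2*(p + 1/3)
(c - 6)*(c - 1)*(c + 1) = c^3 - 6*c^2 - c + 6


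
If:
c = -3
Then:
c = -3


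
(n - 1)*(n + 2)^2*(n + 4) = n^4 + 7*n^3 + 12*n^2 - 4*n - 16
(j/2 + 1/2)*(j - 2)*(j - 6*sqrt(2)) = j^3/2 - 3*sqrt(2)*j^2 - j^2/2 - j + 3*sqrt(2)*j + 6*sqrt(2)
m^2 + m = m*(m + 1)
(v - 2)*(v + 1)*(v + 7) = v^3 + 6*v^2 - 9*v - 14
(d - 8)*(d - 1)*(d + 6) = d^3 - 3*d^2 - 46*d + 48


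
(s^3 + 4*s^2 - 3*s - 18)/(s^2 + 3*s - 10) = (s^2 + 6*s + 9)/(s + 5)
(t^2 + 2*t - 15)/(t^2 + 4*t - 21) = (t + 5)/(t + 7)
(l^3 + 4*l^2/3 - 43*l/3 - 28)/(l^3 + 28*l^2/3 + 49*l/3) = (l^2 - l - 12)/(l*(l + 7))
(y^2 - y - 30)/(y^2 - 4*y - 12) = (y + 5)/(y + 2)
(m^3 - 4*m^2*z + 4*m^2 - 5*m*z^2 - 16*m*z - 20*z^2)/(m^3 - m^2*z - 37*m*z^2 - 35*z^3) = (-m^2 + 5*m*z - 4*m + 20*z)/(-m^2 + 2*m*z + 35*z^2)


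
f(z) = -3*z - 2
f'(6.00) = -3.00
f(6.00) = -20.00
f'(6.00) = -3.00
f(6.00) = -20.00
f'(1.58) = -3.00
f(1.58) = -6.74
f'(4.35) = -3.00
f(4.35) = -15.05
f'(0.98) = -3.00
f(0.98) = -4.94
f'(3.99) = -3.00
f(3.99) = -13.97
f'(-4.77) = -3.00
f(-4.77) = 12.31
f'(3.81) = -3.00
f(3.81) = -13.43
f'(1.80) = -3.00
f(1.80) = -7.40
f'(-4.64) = -3.00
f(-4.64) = 11.92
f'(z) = -3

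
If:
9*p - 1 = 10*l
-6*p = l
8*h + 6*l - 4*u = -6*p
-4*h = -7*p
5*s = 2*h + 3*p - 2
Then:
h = 7/276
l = -2/23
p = 1/69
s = -263/690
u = -4/69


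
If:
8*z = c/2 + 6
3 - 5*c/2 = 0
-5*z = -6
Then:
No Solution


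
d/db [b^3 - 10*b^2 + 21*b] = 3*b^2 - 20*b + 21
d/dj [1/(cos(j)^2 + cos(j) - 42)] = (2*cos(j) + 1)*sin(j)/(cos(j)^2 + cos(j) - 42)^2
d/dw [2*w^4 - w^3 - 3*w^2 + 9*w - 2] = 8*w^3 - 3*w^2 - 6*w + 9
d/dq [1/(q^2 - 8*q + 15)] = 2*(4 - q)/(q^2 - 8*q + 15)^2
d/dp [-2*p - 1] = -2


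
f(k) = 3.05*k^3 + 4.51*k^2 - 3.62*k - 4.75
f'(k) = 9.15*k^2 + 9.02*k - 3.62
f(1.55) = 11.83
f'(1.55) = 32.34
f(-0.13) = -4.21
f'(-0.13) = -4.64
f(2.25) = 44.68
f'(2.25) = 63.00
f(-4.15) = -130.05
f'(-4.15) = 116.53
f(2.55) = 65.92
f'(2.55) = 78.88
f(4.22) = 289.50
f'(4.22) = 197.39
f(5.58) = 645.39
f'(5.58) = 331.61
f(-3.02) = -36.69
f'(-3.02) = 52.59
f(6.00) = 794.69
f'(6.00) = 379.90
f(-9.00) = -1830.31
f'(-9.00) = 656.35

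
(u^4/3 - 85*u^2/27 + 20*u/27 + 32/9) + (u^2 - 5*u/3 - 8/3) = u^4/3 - 58*u^2/27 - 25*u/27 + 8/9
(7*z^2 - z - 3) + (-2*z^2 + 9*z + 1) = 5*z^2 + 8*z - 2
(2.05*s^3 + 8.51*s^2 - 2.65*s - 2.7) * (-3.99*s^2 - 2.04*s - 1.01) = -8.1795*s^5 - 38.1369*s^4 - 8.8574*s^3 + 7.5839*s^2 + 8.1845*s + 2.727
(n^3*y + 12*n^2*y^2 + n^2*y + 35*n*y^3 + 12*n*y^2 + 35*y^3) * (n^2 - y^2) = n^5*y + 12*n^4*y^2 + n^4*y + 34*n^3*y^3 + 12*n^3*y^2 - 12*n^2*y^4 + 34*n^2*y^3 - 35*n*y^5 - 12*n*y^4 - 35*y^5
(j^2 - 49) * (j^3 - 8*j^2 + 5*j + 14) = j^5 - 8*j^4 - 44*j^3 + 406*j^2 - 245*j - 686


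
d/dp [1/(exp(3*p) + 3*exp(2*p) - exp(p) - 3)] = (-3*exp(2*p) - 6*exp(p) + 1)*exp(p)/(exp(3*p) + 3*exp(2*p) - exp(p) - 3)^2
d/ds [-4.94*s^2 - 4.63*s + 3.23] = -9.88*s - 4.63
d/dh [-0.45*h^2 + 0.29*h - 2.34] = 0.29 - 0.9*h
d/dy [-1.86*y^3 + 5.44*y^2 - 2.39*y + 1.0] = -5.58*y^2 + 10.88*y - 2.39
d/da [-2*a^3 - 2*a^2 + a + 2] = -6*a^2 - 4*a + 1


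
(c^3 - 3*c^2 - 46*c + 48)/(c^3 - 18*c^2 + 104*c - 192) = (c^2 + 5*c - 6)/(c^2 - 10*c + 24)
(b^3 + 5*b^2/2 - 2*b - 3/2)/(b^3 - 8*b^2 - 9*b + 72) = (2*b^2 - b - 1)/(2*(b^2 - 11*b + 24))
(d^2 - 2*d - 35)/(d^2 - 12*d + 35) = (d + 5)/(d - 5)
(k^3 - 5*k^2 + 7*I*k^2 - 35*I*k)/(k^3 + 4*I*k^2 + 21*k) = (k - 5)/(k - 3*I)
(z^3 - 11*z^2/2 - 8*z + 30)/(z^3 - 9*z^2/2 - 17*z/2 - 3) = (2*z^2 + z - 10)/(2*z^2 + 3*z + 1)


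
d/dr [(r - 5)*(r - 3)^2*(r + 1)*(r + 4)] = 5*r^4 - 24*r^3 - 36*r^2 + 212*r - 69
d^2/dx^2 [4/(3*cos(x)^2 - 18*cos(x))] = 2*(-2*(1 - cos(2*x))^2 - 45*cos(x) - 38*cos(2*x) + 9*cos(3*x) + 114)/(3*(cos(x) - 6)^3*cos(x)^3)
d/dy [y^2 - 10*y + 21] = 2*y - 10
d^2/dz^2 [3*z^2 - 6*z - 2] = 6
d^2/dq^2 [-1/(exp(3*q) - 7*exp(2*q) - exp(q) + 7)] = (-2*(-3*exp(2*q) + 14*exp(q) + 1)^2*exp(q) + (9*exp(2*q) - 28*exp(q) - 1)*(exp(3*q) - 7*exp(2*q) - exp(q) + 7))*exp(q)/(exp(3*q) - 7*exp(2*q) - exp(q) + 7)^3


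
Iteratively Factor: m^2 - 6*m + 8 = (m - 4)*(m - 2)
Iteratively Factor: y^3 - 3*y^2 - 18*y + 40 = (y - 5)*(y^2 + 2*y - 8) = (y - 5)*(y - 2)*(y + 4)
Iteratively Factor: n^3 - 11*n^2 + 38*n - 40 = (n - 5)*(n^2 - 6*n + 8) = (n - 5)*(n - 2)*(n - 4)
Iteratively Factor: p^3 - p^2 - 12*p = (p - 4)*(p^2 + 3*p) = (p - 4)*(p + 3)*(p)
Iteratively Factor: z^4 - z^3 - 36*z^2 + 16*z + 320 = (z + 4)*(z^3 - 5*z^2 - 16*z + 80) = (z - 4)*(z + 4)*(z^2 - z - 20) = (z - 4)*(z + 4)^2*(z - 5)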